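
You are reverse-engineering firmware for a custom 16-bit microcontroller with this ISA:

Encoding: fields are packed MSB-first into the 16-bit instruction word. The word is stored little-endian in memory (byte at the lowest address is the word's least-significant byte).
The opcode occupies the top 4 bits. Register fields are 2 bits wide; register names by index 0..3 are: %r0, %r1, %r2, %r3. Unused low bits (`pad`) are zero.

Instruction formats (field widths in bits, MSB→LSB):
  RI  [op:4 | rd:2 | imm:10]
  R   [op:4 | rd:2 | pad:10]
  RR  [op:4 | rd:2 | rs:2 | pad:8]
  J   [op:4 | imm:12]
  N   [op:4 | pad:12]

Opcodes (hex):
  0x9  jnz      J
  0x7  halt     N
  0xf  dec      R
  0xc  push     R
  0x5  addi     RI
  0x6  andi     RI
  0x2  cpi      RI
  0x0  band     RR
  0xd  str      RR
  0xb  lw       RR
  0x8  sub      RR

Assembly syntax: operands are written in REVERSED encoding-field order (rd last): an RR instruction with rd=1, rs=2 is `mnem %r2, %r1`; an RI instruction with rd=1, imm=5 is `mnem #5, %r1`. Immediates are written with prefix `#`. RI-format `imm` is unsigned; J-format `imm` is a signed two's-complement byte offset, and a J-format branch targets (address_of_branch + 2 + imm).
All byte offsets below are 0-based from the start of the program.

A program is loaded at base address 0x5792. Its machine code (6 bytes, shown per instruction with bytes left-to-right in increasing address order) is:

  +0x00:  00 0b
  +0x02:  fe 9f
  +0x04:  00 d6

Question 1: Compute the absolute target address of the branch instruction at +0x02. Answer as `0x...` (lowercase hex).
@+02  little-endian(fe 9f) = 0x9ffe
  op=0x9ffe>>12=0x9 ⇒ jnz (J)
  imm: (w>>0)&0xfff=0xffe (s12→-2) → #-2
  target = base 0x5792 + off 0x02 + 2 + imm -2 = 0x5794

0x5794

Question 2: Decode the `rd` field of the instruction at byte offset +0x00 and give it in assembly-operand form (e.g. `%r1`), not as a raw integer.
%r2

[00] 00 0b → 0x0b00
  top 4b → 0x0 → band [RR]
  rd: (w>>10)&0x3=0x2 → %r2
  rs: (w>>8)&0x3=0x3 → %r3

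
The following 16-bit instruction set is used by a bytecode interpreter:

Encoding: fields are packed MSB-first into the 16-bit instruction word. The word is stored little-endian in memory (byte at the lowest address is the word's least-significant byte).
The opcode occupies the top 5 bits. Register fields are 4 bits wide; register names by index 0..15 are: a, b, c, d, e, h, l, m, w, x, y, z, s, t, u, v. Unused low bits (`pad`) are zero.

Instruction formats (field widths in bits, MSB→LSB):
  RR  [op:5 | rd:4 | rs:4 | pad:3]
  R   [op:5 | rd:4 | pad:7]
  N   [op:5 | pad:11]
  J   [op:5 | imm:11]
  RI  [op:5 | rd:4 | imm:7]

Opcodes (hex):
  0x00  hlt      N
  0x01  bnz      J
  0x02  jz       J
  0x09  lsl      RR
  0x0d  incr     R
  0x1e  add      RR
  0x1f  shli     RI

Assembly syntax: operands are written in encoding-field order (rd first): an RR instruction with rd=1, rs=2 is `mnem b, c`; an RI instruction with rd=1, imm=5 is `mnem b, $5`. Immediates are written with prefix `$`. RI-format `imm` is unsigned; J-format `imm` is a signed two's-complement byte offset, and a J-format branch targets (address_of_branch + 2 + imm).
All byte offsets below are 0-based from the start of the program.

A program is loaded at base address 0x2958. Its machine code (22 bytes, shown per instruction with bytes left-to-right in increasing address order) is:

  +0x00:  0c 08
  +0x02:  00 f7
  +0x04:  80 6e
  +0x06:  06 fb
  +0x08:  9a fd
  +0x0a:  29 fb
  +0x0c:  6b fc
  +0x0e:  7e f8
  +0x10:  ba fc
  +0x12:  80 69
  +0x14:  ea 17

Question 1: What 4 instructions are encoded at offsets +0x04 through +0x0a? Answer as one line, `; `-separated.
incr t; shli l, $6; shli z, $26; shli l, $41

off 0x04: read 80 6e as little → 0x6e80
  opcode bits[15:11]=0xd: incr/R
  rd: (w>>7)&0xf=0xd → t
off 0x06: read 06 fb as little → 0xfb06
  opcode bits[15:11]=0x1f: shli/RI
  rd: (w>>7)&0xf=0x6 → l
  imm: (w>>0)&0x7f=0x6 → $6
off 0x08: read 9a fd as little → 0xfd9a
  opcode bits[15:11]=0x1f: shli/RI
  rd: (w>>7)&0xf=0xb → z
  imm: (w>>0)&0x7f=0x1a → $26
off 0x0a: read 29 fb as little → 0xfb29
  opcode bits[15:11]=0x1f: shli/RI
  rd: (w>>7)&0xf=0x6 → l
  imm: (w>>0)&0x7f=0x29 → $41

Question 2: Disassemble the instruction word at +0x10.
+0x10: ba fc ⇒ word 0xfcba (little)
  op=0xfcba>>11=0x1f ⇒ shli (RI)
  rd: (w>>7)&0xf=0x9 → x
  imm: (w>>0)&0x7f=0x3a → $58

shli x, $58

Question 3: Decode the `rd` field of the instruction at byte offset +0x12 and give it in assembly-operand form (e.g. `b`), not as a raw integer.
+0x12: 80 69 ⇒ word 0x6980 (little)
  top 5b → 0xd → incr [R]
  rd: (w>>7)&0xf=0x3 → d

d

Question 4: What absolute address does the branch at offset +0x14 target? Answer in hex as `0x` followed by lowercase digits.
0x2958

@+14  little-endian(ea 17) = 0x17ea
  top 5b → 0x2 → jz [J]
  [10:0] imm=2026 (s11→-22) = $-22
  target = base 0x2958 + off 0x14 + 2 + imm -22 = 0x2958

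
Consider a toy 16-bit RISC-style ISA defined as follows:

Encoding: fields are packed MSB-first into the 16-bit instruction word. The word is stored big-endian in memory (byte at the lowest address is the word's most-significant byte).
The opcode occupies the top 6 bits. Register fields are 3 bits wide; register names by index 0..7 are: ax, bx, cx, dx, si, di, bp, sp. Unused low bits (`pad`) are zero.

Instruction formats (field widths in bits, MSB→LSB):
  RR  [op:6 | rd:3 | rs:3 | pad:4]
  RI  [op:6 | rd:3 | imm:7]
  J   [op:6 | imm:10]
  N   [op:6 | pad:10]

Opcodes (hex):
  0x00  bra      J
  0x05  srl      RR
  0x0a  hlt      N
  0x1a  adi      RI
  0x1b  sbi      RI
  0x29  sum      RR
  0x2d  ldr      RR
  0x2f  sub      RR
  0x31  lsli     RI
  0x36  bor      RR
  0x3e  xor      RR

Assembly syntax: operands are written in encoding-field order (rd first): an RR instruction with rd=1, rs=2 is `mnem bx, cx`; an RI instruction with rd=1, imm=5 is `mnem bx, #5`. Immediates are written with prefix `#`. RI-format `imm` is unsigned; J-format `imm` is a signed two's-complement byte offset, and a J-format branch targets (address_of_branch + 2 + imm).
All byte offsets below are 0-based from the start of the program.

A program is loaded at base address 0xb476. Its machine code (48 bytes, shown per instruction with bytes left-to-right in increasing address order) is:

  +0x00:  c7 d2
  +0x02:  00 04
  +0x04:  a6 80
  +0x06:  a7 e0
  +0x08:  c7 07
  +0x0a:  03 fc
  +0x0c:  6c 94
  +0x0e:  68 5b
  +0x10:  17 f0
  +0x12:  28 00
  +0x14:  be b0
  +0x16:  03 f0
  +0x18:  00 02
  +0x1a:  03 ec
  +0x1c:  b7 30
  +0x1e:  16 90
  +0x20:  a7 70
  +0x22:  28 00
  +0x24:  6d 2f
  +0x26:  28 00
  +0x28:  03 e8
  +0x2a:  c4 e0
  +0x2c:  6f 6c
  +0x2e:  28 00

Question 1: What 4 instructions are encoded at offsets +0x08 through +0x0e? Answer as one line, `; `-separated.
lsli bp, #7; bra #-4; sbi bx, #20; adi ax, #91

+0x08: c7 07 ⇒ word 0xc707 (big)
  top 6b → 0x31 → lsli [RI]
  [9:7] rd=6 = bp
  [6:0] imm=7 = #7
+0x0a: 03 fc ⇒ word 0x03fc (big)
  top 6b → 0x0 → bra [J]
  [9:0] imm=1020 (s10→-4) = #-4
+0x0c: 6c 94 ⇒ word 0x6c94 (big)
  top 6b → 0x1b → sbi [RI]
  [9:7] rd=1 = bx
  [6:0] imm=20 = #20
+0x0e: 68 5b ⇒ word 0x685b (big)
  top 6b → 0x1a → adi [RI]
  [9:7] rd=0 = ax
  [6:0] imm=91 = #91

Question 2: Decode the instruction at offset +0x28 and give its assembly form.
@+28  big-endian(03 e8) = 0x03e8
  opcode bits[15:10]=0x0: bra/J
  imm@[9:0]=0x3e8 (s10→-24) ⇒ #-24

bra #-24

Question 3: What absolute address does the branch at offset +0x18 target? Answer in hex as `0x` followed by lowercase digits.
[18] 00 02 → 0x0002
  op=0x0002>>10=0x0 ⇒ bra (J)
  imm: (w>>0)&0x3ff=0x2 → #2
  target = base 0xb476 + off 0x18 + 2 + imm 2 = 0xb492

0xb492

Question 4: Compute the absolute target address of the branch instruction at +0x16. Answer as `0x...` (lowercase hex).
@+16  big-endian(03 f0) = 0x03f0
  op=0x03f0>>10=0x0 ⇒ bra (J)
  imm@[9:0]=0x3f0 (s10→-16) ⇒ #-16
  target = base 0xb476 + off 0x16 + 2 + imm -16 = 0xb47e

0xb47e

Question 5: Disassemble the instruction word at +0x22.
hlt

+0x22: 28 00 ⇒ word 0x2800 (big)
  op=0x2800>>10=0xa ⇒ hlt (N)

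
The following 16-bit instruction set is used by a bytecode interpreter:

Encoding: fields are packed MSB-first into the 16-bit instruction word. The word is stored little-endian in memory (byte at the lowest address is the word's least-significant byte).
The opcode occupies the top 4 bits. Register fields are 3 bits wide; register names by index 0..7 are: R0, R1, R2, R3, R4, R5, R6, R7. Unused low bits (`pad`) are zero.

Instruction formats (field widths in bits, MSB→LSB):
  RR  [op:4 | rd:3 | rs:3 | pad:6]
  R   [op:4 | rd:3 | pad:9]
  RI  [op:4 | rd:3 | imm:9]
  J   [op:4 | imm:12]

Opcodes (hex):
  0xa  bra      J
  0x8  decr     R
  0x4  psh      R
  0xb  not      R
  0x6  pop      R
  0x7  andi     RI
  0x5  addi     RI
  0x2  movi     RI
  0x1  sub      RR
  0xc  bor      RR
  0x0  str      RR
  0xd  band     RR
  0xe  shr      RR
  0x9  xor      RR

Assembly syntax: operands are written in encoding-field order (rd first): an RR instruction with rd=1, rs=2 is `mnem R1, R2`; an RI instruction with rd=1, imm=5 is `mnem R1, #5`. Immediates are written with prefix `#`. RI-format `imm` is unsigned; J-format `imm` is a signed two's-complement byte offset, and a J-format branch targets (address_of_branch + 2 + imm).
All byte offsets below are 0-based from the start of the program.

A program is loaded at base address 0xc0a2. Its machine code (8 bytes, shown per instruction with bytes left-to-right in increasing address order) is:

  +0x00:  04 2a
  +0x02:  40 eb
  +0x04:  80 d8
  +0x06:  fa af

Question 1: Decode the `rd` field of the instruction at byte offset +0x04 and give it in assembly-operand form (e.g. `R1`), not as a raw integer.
R4

[04] 80 d8 → 0xd880
  opcode bits[15:12]=0xd: band/RR
  rd: (w>>9)&0x7=0x4 → R4
  rs: (w>>6)&0x7=0x2 → R2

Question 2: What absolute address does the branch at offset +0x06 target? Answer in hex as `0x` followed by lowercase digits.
0xc0a4

@+06  little-endian(fa af) = 0xaffa
  opcode bits[15:12]=0xa: bra/J
  imm@[11:0]=0xffa (s12→-6) ⇒ #-6
  target = base 0xc0a2 + off 0x06 + 2 + imm -6 = 0xc0a4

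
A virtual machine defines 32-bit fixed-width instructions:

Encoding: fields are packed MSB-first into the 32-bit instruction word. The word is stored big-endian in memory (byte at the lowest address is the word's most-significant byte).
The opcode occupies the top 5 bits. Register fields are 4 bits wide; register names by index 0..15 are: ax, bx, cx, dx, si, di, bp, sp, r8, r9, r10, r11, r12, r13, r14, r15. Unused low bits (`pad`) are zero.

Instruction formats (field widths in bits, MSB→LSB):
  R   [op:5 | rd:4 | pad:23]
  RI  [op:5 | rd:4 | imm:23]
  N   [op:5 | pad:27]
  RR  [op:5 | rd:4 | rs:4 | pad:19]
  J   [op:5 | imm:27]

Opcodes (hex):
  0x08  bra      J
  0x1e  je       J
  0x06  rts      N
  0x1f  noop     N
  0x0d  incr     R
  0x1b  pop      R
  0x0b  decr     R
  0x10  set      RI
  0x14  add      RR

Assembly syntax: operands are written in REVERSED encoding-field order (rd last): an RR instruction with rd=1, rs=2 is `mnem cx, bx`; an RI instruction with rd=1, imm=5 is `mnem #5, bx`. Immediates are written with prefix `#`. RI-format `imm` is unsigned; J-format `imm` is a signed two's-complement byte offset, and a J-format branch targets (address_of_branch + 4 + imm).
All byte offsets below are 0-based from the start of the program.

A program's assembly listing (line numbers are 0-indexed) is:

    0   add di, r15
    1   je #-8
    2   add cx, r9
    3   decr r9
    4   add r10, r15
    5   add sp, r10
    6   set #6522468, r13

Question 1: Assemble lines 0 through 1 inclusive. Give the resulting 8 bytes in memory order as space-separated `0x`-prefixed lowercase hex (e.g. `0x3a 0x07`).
line 0 (add): pack op=0x14:5|rd=15:4|rs=5:4|pad=0:19 = 0xa7a80000; big→ a7 a8 00 00
line 1 (je): pack op=0x1e:5|imm=-8:27 = 0xf7fffff8; big→ f7 ff ff f8

0xa7 0xa8 0x00 0x00 0xf7 0xff 0xff 0xf8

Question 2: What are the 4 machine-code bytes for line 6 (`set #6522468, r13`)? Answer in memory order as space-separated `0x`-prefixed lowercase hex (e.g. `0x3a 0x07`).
0x86 0xe3 0x86 0x64

line 6 (set): pack op=0x10:5|rd=13:4|imm=6522468:23 = 0x86e38664; big→ 86 e3 86 64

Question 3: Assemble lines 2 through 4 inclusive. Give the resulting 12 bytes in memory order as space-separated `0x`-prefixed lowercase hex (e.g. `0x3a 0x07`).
0xa4 0x90 0x00 0x00 0x5c 0x80 0x00 0x00 0xa7 0xd0 0x00 0x00

L2: add op=0x14:5|rd=9:4|rs=2:4|pad=0:19 ⇒ 0xa4900000 ⇒ big a4 90 00 00
L3: decr op=0xb:5|rd=9:4|pad=0:23 ⇒ 0x5c800000 ⇒ big 5c 80 00 00
L4: add op=0x14:5|rd=15:4|rs=10:4|pad=0:19 ⇒ 0xa7d00000 ⇒ big a7 d0 00 00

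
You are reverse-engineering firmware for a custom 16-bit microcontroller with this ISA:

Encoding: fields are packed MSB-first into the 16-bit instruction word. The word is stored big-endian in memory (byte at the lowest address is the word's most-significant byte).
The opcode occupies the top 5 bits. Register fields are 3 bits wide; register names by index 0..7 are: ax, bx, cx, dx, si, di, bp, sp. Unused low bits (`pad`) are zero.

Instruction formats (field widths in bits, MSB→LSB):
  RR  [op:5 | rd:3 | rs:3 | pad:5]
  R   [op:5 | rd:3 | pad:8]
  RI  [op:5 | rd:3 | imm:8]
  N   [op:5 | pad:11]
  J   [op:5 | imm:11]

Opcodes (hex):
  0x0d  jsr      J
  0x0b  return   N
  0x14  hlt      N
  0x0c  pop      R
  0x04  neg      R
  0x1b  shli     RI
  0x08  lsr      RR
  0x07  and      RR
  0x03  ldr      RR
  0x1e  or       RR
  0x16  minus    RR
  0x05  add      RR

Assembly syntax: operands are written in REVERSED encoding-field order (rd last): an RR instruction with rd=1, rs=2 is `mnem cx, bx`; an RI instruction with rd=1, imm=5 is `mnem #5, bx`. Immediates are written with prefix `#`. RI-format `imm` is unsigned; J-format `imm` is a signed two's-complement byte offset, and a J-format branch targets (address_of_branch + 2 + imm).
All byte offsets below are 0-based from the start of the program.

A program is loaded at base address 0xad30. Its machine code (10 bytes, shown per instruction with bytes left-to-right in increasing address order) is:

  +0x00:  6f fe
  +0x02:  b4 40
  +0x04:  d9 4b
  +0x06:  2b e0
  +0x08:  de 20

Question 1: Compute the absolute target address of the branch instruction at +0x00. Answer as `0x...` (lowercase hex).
0xad30

+0x00: 6f fe ⇒ word 0x6ffe (big)
  top 5b → 0xd → jsr [J]
  [10:0] imm=2046 (s11→-2) = #-2
  target = base 0xad30 + off 0x00 + 2 + imm -2 = 0xad30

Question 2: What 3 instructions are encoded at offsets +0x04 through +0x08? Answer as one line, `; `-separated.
off 0x04: read d9 4b as big → 0xd94b
  op=0xd94b>>11=0x1b ⇒ shli (RI)
  rd: (w>>8)&0x7=0x1 → bx
  imm: (w>>0)&0xff=0x4b → #75
off 0x06: read 2b e0 as big → 0x2be0
  op=0x2be0>>11=0x5 ⇒ add (RR)
  rd: (w>>8)&0x7=0x3 → dx
  rs: (w>>5)&0x7=0x7 → sp
off 0x08: read de 20 as big → 0xde20
  op=0xde20>>11=0x1b ⇒ shli (RI)
  rd: (w>>8)&0x7=0x6 → bp
  imm: (w>>0)&0xff=0x20 → #32

shli #75, bx; add sp, dx; shli #32, bp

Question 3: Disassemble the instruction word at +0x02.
off 0x02: read b4 40 as big → 0xb440
  op=0xb440>>11=0x16 ⇒ minus (RR)
  [10:8] rd=4 = si
  [7:5] rs=2 = cx

minus cx, si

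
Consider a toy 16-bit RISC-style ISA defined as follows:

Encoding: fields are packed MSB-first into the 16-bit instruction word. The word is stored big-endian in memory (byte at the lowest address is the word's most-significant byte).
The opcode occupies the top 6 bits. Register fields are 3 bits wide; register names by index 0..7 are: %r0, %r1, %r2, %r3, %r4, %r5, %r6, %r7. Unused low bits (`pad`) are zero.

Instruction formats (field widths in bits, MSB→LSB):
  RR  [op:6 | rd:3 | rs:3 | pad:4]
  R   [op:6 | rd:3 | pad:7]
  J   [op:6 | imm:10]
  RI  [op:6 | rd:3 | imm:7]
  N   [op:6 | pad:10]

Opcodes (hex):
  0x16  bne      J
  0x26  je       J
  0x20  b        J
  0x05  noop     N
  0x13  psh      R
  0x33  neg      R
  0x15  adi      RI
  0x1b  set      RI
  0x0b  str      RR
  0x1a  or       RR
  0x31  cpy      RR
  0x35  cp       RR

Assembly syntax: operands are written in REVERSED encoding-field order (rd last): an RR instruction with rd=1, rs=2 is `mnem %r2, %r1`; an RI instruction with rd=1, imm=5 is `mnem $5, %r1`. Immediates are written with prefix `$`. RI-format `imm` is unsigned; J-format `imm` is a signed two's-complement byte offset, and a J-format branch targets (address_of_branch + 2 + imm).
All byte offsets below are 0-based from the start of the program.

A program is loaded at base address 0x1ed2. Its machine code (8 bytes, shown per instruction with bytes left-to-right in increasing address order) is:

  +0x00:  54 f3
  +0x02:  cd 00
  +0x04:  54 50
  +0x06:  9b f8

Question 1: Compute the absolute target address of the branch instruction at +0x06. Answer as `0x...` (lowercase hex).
off 0x06: read 9b f8 as big → 0x9bf8
  opcode bits[15:10]=0x26: je/J
  [9:0] imm=1016 (s10→-8) = $-8
  target = base 0x1ed2 + off 0x06 + 2 + imm -8 = 0x1ed2

0x1ed2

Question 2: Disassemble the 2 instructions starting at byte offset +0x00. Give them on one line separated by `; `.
off 0x00: read 54 f3 as big → 0x54f3
  op=0x54f3>>10=0x15 ⇒ adi (RI)
  rd@[9:7]=0x1 ⇒ %r1
  imm@[6:0]=0x73 ⇒ $115
off 0x02: read cd 00 as big → 0xcd00
  op=0xcd00>>10=0x33 ⇒ neg (R)
  rd@[9:7]=0x2 ⇒ %r2

adi $115, %r1; neg %r2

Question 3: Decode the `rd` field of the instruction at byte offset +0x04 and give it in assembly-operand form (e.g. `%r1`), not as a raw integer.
%r0

+0x04: 54 50 ⇒ word 0x5450 (big)
  op=0x5450>>10=0x15 ⇒ adi (RI)
  rd@[9:7]=0x0 ⇒ %r0
  imm@[6:0]=0x50 ⇒ $80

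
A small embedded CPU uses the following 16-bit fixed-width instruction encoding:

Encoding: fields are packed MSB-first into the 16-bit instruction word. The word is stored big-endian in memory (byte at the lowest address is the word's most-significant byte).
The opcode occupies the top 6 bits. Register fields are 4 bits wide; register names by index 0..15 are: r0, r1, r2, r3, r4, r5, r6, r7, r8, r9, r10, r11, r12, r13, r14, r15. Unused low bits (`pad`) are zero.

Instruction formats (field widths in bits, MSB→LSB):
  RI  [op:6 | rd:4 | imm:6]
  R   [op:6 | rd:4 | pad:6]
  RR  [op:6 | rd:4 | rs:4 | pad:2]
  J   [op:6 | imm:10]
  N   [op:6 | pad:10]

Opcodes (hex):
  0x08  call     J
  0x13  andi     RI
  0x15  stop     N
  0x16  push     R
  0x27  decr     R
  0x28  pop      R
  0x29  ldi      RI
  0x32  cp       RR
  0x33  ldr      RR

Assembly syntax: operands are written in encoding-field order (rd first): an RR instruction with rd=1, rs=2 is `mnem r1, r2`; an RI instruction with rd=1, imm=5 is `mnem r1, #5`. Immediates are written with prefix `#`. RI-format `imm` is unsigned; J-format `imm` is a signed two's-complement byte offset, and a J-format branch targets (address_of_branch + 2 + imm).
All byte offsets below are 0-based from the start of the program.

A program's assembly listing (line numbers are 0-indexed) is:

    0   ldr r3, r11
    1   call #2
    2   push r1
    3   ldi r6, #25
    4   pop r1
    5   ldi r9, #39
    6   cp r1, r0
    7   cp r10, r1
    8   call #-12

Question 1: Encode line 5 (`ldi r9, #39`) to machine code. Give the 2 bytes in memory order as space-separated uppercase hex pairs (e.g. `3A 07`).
L5: ldi op=0x29:6|rd=9:4|imm=39:6 ⇒ 0xa667 ⇒ big a6 67

A6 67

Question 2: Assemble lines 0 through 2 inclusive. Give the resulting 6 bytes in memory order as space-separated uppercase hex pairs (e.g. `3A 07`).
line 0 (ldr): pack op=0x33:6|rd=3:4|rs=11:4|pad=0:2 = 0xccec; big→ cc ec
line 1 (call): pack op=0x8:6|imm=2:10 = 0x2002; big→ 20 02
line 2 (push): pack op=0x16:6|rd=1:4|pad=0:6 = 0x5840; big→ 58 40

CC EC 20 02 58 40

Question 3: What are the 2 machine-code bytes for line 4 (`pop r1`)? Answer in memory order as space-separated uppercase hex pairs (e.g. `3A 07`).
A0 40

4. pop fields op=0x28:6|rd=1:4|pad=0:6 → word a040h → a0 40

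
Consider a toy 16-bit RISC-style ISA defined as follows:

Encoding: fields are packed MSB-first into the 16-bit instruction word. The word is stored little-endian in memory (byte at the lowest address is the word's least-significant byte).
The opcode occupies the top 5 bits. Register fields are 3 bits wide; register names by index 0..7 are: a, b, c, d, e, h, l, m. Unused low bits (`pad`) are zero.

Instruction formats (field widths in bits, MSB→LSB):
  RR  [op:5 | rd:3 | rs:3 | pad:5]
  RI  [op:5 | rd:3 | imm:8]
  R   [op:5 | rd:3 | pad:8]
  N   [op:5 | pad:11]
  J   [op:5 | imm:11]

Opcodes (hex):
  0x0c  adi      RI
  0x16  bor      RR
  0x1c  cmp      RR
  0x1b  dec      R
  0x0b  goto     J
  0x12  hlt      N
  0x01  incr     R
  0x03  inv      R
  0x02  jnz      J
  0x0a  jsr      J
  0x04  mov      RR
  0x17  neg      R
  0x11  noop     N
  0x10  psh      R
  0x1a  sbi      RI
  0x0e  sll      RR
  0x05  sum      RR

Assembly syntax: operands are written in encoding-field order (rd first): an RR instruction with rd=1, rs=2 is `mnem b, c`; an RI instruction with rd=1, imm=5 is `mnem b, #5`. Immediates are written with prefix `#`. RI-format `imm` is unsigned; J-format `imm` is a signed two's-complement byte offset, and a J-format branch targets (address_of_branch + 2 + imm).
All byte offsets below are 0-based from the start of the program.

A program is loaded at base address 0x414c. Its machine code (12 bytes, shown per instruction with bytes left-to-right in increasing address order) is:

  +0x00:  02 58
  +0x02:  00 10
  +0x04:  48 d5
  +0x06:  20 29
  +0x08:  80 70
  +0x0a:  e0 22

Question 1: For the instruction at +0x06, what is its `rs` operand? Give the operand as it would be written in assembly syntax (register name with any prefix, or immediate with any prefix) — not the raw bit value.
+0x06: 20 29 ⇒ word 0x2920 (little)
  opcode bits[15:11]=0x5: sum/RR
  rd: (w>>8)&0x7=0x1 → b
  rs: (w>>5)&0x7=0x1 → b

b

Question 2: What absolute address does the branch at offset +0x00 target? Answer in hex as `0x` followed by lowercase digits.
0x4150

@+00  little-endian(02 58) = 0x5802
  opcode bits[15:11]=0xb: goto/J
  imm@[10:0]=0x2 ⇒ #2
  target = base 0x414c + off 0x00 + 2 + imm 2 = 0x4150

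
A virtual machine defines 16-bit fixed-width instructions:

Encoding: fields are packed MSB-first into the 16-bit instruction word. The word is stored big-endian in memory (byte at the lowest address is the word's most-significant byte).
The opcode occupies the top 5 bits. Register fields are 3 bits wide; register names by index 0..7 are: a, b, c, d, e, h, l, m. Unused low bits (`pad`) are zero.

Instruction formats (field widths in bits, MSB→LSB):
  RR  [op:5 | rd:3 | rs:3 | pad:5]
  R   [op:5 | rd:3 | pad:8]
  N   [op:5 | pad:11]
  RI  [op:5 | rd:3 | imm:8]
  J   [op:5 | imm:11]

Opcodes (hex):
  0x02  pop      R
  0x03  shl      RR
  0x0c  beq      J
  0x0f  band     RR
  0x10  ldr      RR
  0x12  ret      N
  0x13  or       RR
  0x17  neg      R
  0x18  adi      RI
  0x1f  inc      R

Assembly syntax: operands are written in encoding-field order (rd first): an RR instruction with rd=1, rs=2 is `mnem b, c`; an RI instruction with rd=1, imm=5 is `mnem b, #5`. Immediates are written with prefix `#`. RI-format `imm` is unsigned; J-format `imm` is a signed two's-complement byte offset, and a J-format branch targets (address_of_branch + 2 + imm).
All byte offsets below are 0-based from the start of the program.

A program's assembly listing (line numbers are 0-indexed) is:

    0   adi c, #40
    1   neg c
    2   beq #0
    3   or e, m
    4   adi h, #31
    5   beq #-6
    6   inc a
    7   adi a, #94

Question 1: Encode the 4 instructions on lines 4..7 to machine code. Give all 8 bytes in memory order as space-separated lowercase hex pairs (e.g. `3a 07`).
c5 1f 67 fa f8 00 c0 5e

line 4 (adi): pack op=0x18:5|rd=5:3|imm=31:8 = 0xc51f; big→ c5 1f
line 5 (beq): pack op=0xc:5|imm=-6:11 = 0x67fa; big→ 67 fa
line 6 (inc): pack op=0x1f:5|rd=0:3|pad=0:8 = 0xf800; big→ f8 00
line 7 (adi): pack op=0x18:5|rd=0:3|imm=94:8 = 0xc05e; big→ c0 5e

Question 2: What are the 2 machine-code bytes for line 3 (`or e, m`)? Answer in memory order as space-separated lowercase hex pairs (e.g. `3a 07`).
3. or fields op=0x13:5|rd=4:3|rs=7:3|pad=0:5 → word 9ce0h → 9c e0

9c e0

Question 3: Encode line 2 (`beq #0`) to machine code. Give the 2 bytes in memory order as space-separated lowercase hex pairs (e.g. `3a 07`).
L2: beq op=0xc:5|imm=0:11 ⇒ 0x6000 ⇒ big 60 00

60 00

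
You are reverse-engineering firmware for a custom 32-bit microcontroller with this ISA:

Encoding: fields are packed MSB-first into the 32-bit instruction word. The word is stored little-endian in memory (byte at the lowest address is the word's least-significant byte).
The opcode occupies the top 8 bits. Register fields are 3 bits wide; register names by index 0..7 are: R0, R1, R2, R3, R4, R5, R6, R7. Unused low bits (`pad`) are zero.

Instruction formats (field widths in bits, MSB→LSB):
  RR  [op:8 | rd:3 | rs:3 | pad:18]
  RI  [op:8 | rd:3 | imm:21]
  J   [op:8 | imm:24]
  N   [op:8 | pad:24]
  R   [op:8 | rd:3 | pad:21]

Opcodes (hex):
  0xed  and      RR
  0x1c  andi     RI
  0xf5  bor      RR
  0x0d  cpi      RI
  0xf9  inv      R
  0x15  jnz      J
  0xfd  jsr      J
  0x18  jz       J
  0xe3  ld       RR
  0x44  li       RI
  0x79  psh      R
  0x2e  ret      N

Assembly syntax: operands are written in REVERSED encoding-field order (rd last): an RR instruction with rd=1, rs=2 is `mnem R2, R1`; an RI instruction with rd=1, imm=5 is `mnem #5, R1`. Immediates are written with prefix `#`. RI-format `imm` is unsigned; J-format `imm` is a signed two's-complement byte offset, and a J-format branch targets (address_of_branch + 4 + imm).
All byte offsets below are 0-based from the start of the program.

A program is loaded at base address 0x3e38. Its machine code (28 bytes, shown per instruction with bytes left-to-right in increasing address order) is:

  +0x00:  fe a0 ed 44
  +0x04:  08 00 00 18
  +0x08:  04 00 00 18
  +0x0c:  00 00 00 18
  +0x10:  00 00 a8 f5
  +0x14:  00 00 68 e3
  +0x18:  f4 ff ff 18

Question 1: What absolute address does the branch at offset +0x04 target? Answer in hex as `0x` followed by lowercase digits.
off 0x04: read 08 00 00 18 as little → 0x18000008
  top 8b → 0x18 → jz [J]
  imm@[23:0]=0x8 ⇒ #8
  target = base 0x3e38 + off 0x04 + 4 + imm 8 = 0x3e48

0x3e48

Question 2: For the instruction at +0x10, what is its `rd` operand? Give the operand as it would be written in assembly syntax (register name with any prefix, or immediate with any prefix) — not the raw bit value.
off 0x10: read 00 00 a8 f5 as little → 0xf5a80000
  top 8b → 0xf5 → bor [RR]
  [23:21] rd=5 = R5
  [20:18] rs=2 = R2

R5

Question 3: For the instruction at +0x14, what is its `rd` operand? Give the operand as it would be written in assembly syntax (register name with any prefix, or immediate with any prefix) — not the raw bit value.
[14] 00 00 68 e3 → 0xe3680000
  top 8b → 0xe3 → ld [RR]
  rd@[23:21]=0x3 ⇒ R3
  rs@[20:18]=0x2 ⇒ R2

R3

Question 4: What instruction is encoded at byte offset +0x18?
jz #-12

@+18  little-endian(f4 ff ff 18) = 0x18fffff4
  top 8b → 0x18 → jz [J]
  imm@[23:0]=0xfffff4 (s24→-12) ⇒ #-12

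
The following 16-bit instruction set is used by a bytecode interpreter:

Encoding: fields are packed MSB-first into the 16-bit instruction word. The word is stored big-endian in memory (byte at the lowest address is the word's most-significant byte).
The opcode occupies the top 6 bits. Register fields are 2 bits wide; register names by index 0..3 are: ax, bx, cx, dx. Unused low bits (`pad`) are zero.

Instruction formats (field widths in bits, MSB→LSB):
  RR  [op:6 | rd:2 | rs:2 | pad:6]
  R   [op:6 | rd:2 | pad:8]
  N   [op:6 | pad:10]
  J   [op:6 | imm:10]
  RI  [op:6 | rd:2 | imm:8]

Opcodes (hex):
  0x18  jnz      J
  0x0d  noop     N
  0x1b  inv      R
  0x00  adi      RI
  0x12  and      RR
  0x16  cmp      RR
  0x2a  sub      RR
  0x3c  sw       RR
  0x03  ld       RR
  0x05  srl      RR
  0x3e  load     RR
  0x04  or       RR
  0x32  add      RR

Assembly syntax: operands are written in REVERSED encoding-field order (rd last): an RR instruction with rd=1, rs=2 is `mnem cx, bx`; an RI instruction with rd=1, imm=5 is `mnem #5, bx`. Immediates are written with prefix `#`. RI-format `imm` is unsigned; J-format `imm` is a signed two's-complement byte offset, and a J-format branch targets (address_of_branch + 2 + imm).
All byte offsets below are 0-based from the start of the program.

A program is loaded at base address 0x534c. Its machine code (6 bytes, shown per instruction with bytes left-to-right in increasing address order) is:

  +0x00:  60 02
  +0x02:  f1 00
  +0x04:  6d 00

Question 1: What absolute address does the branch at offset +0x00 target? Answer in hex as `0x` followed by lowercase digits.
0x5350

off 0x00: read 60 02 as big → 0x6002
  opcode bits[15:10]=0x18: jnz/J
  imm: (w>>0)&0x3ff=0x2 → #2
  target = base 0x534c + off 0x00 + 2 + imm 2 = 0x5350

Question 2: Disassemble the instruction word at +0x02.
[02] f1 00 → 0xf100
  op=0xf100>>10=0x3c ⇒ sw (RR)
  rd: (w>>8)&0x3=0x1 → bx
  rs: (w>>6)&0x3=0x0 → ax

sw ax, bx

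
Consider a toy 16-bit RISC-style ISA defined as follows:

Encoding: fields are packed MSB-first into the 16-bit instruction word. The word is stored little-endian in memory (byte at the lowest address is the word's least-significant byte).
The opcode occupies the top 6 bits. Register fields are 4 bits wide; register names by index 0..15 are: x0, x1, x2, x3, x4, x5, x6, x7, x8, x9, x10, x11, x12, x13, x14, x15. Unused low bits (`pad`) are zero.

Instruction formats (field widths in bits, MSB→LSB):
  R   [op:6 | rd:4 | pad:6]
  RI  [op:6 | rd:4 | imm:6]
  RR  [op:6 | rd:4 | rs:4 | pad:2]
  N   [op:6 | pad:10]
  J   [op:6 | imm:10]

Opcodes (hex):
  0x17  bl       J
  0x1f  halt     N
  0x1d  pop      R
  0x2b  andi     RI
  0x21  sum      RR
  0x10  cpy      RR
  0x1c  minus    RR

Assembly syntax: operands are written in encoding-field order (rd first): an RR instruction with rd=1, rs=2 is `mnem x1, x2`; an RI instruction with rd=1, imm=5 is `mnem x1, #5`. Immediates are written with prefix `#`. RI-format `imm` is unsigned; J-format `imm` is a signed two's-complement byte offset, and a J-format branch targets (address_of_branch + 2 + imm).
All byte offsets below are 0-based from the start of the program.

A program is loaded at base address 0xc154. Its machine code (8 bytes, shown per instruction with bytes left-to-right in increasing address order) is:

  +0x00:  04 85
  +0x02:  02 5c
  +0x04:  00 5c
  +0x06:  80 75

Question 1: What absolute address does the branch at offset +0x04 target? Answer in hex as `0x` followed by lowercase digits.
@+04  little-endian(00 5c) = 0x5c00
  opcode bits[15:10]=0x17: bl/J
  imm@[9:0]=0x0 ⇒ #0
  target = base 0xc154 + off 0x04 + 2 + imm 0 = 0xc15a

0xc15a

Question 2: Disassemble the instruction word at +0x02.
off 0x02: read 02 5c as little → 0x5c02
  top 6b → 0x17 → bl [J]
  imm@[9:0]=0x2 ⇒ #2

bl #2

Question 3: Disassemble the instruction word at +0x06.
@+06  little-endian(80 75) = 0x7580
  opcode bits[15:10]=0x1d: pop/R
  rd: (w>>6)&0xf=0x6 → x6

pop x6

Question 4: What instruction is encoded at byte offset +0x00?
sum x4, x1

off 0x00: read 04 85 as little → 0x8504
  opcode bits[15:10]=0x21: sum/RR
  [9:6] rd=4 = x4
  [5:2] rs=1 = x1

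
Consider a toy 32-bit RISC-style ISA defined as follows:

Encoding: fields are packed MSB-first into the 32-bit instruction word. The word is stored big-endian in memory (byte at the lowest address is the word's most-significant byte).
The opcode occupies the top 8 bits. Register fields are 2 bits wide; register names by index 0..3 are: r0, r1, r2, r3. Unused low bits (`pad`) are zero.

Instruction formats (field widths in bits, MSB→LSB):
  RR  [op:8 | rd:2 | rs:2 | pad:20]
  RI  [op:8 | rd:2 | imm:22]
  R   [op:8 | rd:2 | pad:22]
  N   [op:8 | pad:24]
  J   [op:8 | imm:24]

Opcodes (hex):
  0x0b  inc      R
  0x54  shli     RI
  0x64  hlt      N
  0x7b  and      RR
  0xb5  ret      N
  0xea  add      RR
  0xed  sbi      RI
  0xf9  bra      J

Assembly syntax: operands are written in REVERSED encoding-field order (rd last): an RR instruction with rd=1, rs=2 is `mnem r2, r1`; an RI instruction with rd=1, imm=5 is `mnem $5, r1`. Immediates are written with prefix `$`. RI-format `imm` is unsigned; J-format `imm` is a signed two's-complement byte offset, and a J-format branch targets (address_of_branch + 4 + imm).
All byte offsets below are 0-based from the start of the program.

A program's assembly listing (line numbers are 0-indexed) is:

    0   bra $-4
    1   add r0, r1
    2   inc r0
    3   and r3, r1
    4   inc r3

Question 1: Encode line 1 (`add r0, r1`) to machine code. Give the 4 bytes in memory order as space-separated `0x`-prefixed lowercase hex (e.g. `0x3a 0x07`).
1. add fields op=0xea:8|rd=1:2|rs=0:2|pad=0:20 → word ea400000h → ea 40 00 00

0xea 0x40 0x00 0x00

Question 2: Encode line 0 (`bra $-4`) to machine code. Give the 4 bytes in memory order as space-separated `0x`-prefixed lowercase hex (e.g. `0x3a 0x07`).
0xf9 0xff 0xff 0xfc

0. bra fields op=0xf9:8|imm=-4:24 → word f9fffffch → f9 ff ff fc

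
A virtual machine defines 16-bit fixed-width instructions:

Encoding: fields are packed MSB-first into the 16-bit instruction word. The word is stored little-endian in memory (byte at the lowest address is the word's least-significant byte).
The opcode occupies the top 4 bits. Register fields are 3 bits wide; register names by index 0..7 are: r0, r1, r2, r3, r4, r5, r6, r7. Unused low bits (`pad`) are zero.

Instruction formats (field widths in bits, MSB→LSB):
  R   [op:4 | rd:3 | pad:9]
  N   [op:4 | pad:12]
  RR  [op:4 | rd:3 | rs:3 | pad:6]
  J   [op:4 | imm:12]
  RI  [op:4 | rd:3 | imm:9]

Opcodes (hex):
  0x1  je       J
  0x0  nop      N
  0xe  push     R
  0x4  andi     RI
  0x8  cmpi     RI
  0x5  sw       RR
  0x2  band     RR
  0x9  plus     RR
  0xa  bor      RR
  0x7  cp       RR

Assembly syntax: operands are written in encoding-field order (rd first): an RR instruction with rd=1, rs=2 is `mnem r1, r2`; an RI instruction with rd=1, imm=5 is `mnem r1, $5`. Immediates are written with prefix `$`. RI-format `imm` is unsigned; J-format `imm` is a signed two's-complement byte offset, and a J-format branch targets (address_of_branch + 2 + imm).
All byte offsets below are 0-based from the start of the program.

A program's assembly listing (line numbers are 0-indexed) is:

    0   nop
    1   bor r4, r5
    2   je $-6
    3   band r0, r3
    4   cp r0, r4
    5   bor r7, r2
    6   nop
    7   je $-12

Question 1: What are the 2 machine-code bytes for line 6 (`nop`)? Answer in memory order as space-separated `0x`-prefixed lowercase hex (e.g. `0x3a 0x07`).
0x00 0x00

6. nop fields op=0x0:4|pad=0:12 → word 0000h → 00 00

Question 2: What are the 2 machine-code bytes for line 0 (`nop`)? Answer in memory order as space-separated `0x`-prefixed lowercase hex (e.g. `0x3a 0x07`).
L0: nop op=0x0:4|pad=0:12 ⇒ 0x0000 ⇒ little 00 00

0x00 0x00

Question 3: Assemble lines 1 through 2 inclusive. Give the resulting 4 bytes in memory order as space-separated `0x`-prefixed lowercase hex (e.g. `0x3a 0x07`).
1. bor fields op=0xa:4|rd=4:3|rs=5:3|pad=0:6 → word a940h → 40 a9
2. je fields op=0x1:4|imm=-6:12 → word 1ffah → fa 1f

0x40 0xa9 0xfa 0x1f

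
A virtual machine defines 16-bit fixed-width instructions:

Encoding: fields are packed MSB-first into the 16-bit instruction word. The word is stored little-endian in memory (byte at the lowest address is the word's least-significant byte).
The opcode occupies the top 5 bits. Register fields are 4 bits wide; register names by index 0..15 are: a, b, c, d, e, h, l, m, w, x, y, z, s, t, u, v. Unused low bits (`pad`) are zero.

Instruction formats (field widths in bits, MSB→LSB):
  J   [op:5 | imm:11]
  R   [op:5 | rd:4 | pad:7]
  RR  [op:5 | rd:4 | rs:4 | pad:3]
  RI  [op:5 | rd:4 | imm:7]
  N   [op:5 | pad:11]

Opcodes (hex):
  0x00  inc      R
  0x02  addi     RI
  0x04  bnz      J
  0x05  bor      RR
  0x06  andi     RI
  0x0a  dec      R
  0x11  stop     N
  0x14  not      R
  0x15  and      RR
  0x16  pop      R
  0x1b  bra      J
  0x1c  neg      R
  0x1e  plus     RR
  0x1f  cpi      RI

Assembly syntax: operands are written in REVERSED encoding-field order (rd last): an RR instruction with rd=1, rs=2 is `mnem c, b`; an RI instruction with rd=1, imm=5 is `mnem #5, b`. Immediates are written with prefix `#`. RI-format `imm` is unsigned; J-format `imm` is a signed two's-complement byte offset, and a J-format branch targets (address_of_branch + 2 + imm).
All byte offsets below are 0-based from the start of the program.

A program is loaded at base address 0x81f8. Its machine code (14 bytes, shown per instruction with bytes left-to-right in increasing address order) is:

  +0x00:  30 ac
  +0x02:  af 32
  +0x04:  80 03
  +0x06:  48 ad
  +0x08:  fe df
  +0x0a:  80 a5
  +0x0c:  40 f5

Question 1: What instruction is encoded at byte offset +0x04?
[04] 80 03 → 0x0380
  opcode bits[15:11]=0x0: inc/R
  rd@[10:7]=0x7 ⇒ m

inc m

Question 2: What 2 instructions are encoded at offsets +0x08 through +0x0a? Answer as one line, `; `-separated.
bra #-2; not z

[08] fe df → 0xdffe
  op=0xdffe>>11=0x1b ⇒ bra (J)
  [10:0] imm=2046 (s11→-2) = #-2
[0a] 80 a5 → 0xa580
  op=0xa580>>11=0x14 ⇒ not (R)
  [10:7] rd=11 = z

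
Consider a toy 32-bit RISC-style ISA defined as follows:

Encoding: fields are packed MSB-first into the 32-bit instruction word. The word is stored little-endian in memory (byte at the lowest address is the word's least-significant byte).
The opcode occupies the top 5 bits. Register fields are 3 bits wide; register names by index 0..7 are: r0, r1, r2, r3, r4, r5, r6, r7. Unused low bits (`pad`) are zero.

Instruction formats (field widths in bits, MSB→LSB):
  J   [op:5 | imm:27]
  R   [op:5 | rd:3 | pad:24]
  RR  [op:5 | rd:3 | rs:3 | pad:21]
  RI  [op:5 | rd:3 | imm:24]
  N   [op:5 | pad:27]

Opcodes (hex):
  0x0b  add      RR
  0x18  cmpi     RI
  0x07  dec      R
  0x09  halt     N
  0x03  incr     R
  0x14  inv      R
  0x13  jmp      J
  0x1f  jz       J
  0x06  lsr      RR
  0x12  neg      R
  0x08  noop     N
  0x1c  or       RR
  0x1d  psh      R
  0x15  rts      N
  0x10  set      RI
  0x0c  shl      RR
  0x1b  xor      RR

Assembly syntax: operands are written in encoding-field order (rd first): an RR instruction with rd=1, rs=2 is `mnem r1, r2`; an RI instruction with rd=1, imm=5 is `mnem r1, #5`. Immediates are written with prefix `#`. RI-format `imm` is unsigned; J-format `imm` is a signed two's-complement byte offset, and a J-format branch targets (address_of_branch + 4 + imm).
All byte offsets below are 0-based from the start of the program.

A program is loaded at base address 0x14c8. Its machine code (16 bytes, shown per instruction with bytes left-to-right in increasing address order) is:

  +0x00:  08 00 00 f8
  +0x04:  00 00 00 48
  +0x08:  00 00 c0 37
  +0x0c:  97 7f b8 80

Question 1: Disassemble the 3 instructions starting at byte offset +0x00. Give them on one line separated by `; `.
off 0x00: read 08 00 00 f8 as little → 0xf8000008
  opcode bits[31:27]=0x1f: jz/J
  [26:0] imm=8 = #8
off 0x04: read 00 00 00 48 as little → 0x48000000
  opcode bits[31:27]=0x9: halt/N
off 0x08: read 00 00 c0 37 as little → 0x37c00000
  opcode bits[31:27]=0x6: lsr/RR
  [26:24] rd=7 = r7
  [23:21] rs=6 = r6

jz #8; halt; lsr r7, r6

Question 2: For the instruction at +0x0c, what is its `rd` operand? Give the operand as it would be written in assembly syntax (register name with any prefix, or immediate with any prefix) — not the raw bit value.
r0

@+0c  little-endian(97 7f b8 80) = 0x80b87f97
  op=0x80b87f97>>27=0x10 ⇒ set (RI)
  rd: (w>>24)&0x7=0x0 → r0
  imm: (w>>0)&0xffffff=0xb87f97 → #12091287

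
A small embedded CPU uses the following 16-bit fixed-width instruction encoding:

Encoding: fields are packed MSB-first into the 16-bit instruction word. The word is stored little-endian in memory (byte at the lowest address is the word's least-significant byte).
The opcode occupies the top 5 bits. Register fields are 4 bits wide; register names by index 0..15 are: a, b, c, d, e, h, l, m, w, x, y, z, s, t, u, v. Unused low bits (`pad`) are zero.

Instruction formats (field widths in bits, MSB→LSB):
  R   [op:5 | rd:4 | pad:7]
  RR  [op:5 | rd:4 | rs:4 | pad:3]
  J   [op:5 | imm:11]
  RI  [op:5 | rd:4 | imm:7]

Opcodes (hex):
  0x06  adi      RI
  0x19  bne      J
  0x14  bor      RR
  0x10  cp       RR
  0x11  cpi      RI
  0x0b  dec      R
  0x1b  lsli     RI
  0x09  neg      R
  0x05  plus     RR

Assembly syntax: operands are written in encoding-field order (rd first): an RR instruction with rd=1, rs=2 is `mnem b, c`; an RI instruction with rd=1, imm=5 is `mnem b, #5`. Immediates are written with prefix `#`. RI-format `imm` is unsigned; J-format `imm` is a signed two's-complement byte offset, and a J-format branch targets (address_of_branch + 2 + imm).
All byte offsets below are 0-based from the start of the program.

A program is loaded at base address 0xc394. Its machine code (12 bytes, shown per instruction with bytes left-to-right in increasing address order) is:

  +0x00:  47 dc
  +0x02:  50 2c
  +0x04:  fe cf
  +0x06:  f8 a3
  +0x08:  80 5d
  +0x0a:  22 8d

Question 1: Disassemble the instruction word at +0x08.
dec z

+0x08: 80 5d ⇒ word 0x5d80 (little)
  opcode bits[15:11]=0xb: dec/R
  [10:7] rd=11 = z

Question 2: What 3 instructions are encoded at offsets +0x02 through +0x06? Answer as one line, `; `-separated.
[02] 50 2c → 0x2c50
  top 5b → 0x5 → plus [RR]
  rd: (w>>7)&0xf=0x8 → w
  rs: (w>>3)&0xf=0xa → y
[04] fe cf → 0xcffe
  top 5b → 0x19 → bne [J]
  imm: (w>>0)&0x7ff=0x7fe (s11→-2) → #-2
[06] f8 a3 → 0xa3f8
  top 5b → 0x14 → bor [RR]
  rd: (w>>7)&0xf=0x7 → m
  rs: (w>>3)&0xf=0xf → v

plus w, y; bne #-2; bor m, v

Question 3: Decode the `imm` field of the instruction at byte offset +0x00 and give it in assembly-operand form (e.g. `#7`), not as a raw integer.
off 0x00: read 47 dc as little → 0xdc47
  top 5b → 0x1b → lsli [RI]
  rd@[10:7]=0x8 ⇒ w
  imm@[6:0]=0x47 ⇒ #71

#71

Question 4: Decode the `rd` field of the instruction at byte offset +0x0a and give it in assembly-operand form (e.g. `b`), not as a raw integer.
@+0a  little-endian(22 8d) = 0x8d22
  op=0x8d22>>11=0x11 ⇒ cpi (RI)
  [10:7] rd=10 = y
  [6:0] imm=34 = #34

y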